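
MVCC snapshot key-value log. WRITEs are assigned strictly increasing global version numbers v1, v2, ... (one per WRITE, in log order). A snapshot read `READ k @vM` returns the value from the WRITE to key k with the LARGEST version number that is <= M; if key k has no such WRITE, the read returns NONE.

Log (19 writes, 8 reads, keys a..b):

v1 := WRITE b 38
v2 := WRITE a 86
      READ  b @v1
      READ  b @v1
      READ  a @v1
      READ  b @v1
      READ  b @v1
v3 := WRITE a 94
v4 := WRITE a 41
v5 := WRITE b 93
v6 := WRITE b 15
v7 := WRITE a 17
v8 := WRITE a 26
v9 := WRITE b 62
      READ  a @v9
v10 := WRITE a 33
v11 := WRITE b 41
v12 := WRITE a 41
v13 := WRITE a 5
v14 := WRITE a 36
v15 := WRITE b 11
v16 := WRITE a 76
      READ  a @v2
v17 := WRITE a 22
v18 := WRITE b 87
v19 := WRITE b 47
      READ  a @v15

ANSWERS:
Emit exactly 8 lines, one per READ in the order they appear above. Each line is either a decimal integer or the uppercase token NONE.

Answer: 38
38
NONE
38
38
26
86
36

Derivation:
v1: WRITE b=38  (b history now [(1, 38)])
v2: WRITE a=86  (a history now [(2, 86)])
READ b @v1: history=[(1, 38)] -> pick v1 -> 38
READ b @v1: history=[(1, 38)] -> pick v1 -> 38
READ a @v1: history=[(2, 86)] -> no version <= 1 -> NONE
READ b @v1: history=[(1, 38)] -> pick v1 -> 38
READ b @v1: history=[(1, 38)] -> pick v1 -> 38
v3: WRITE a=94  (a history now [(2, 86), (3, 94)])
v4: WRITE a=41  (a history now [(2, 86), (3, 94), (4, 41)])
v5: WRITE b=93  (b history now [(1, 38), (5, 93)])
v6: WRITE b=15  (b history now [(1, 38), (5, 93), (6, 15)])
v7: WRITE a=17  (a history now [(2, 86), (3, 94), (4, 41), (7, 17)])
v8: WRITE a=26  (a history now [(2, 86), (3, 94), (4, 41), (7, 17), (8, 26)])
v9: WRITE b=62  (b history now [(1, 38), (5, 93), (6, 15), (9, 62)])
READ a @v9: history=[(2, 86), (3, 94), (4, 41), (7, 17), (8, 26)] -> pick v8 -> 26
v10: WRITE a=33  (a history now [(2, 86), (3, 94), (4, 41), (7, 17), (8, 26), (10, 33)])
v11: WRITE b=41  (b history now [(1, 38), (5, 93), (6, 15), (9, 62), (11, 41)])
v12: WRITE a=41  (a history now [(2, 86), (3, 94), (4, 41), (7, 17), (8, 26), (10, 33), (12, 41)])
v13: WRITE a=5  (a history now [(2, 86), (3, 94), (4, 41), (7, 17), (8, 26), (10, 33), (12, 41), (13, 5)])
v14: WRITE a=36  (a history now [(2, 86), (3, 94), (4, 41), (7, 17), (8, 26), (10, 33), (12, 41), (13, 5), (14, 36)])
v15: WRITE b=11  (b history now [(1, 38), (5, 93), (6, 15), (9, 62), (11, 41), (15, 11)])
v16: WRITE a=76  (a history now [(2, 86), (3, 94), (4, 41), (7, 17), (8, 26), (10, 33), (12, 41), (13, 5), (14, 36), (16, 76)])
READ a @v2: history=[(2, 86), (3, 94), (4, 41), (7, 17), (8, 26), (10, 33), (12, 41), (13, 5), (14, 36), (16, 76)] -> pick v2 -> 86
v17: WRITE a=22  (a history now [(2, 86), (3, 94), (4, 41), (7, 17), (8, 26), (10, 33), (12, 41), (13, 5), (14, 36), (16, 76), (17, 22)])
v18: WRITE b=87  (b history now [(1, 38), (5, 93), (6, 15), (9, 62), (11, 41), (15, 11), (18, 87)])
v19: WRITE b=47  (b history now [(1, 38), (5, 93), (6, 15), (9, 62), (11, 41), (15, 11), (18, 87), (19, 47)])
READ a @v15: history=[(2, 86), (3, 94), (4, 41), (7, 17), (8, 26), (10, 33), (12, 41), (13, 5), (14, 36), (16, 76), (17, 22)] -> pick v14 -> 36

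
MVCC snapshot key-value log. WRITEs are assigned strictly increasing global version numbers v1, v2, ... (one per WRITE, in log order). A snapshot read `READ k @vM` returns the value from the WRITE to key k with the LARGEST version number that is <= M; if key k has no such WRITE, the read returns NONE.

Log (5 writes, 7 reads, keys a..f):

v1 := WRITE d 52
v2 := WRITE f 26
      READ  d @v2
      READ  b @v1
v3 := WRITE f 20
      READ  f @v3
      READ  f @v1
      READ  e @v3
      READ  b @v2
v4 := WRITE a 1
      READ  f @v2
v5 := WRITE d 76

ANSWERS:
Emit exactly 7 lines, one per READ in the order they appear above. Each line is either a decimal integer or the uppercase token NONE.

v1: WRITE d=52  (d history now [(1, 52)])
v2: WRITE f=26  (f history now [(2, 26)])
READ d @v2: history=[(1, 52)] -> pick v1 -> 52
READ b @v1: history=[] -> no version <= 1 -> NONE
v3: WRITE f=20  (f history now [(2, 26), (3, 20)])
READ f @v3: history=[(2, 26), (3, 20)] -> pick v3 -> 20
READ f @v1: history=[(2, 26), (3, 20)] -> no version <= 1 -> NONE
READ e @v3: history=[] -> no version <= 3 -> NONE
READ b @v2: history=[] -> no version <= 2 -> NONE
v4: WRITE a=1  (a history now [(4, 1)])
READ f @v2: history=[(2, 26), (3, 20)] -> pick v2 -> 26
v5: WRITE d=76  (d history now [(1, 52), (5, 76)])

Answer: 52
NONE
20
NONE
NONE
NONE
26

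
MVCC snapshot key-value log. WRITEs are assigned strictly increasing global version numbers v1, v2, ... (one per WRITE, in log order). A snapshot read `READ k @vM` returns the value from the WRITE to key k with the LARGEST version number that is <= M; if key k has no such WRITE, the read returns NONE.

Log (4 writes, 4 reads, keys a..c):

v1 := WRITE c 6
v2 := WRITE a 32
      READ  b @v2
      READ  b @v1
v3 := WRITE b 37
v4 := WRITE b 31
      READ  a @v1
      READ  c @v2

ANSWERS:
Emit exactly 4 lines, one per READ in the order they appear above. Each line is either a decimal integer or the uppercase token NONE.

Answer: NONE
NONE
NONE
6

Derivation:
v1: WRITE c=6  (c history now [(1, 6)])
v2: WRITE a=32  (a history now [(2, 32)])
READ b @v2: history=[] -> no version <= 2 -> NONE
READ b @v1: history=[] -> no version <= 1 -> NONE
v3: WRITE b=37  (b history now [(3, 37)])
v4: WRITE b=31  (b history now [(3, 37), (4, 31)])
READ a @v1: history=[(2, 32)] -> no version <= 1 -> NONE
READ c @v2: history=[(1, 6)] -> pick v1 -> 6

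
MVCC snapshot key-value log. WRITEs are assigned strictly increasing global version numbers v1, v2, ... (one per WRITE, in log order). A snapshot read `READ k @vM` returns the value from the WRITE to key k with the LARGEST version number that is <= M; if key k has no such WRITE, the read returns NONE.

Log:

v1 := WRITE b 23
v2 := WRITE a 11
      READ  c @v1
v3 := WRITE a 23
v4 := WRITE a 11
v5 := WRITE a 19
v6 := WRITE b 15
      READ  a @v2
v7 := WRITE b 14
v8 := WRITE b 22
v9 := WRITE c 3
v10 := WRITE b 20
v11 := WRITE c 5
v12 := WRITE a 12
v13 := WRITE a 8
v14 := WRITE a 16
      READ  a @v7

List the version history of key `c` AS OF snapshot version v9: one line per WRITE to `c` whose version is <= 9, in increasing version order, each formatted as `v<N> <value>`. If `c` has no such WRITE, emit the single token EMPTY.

Scan writes for key=c with version <= 9:
  v1 WRITE b 23 -> skip
  v2 WRITE a 11 -> skip
  v3 WRITE a 23 -> skip
  v4 WRITE a 11 -> skip
  v5 WRITE a 19 -> skip
  v6 WRITE b 15 -> skip
  v7 WRITE b 14 -> skip
  v8 WRITE b 22 -> skip
  v9 WRITE c 3 -> keep
  v10 WRITE b 20 -> skip
  v11 WRITE c 5 -> drop (> snap)
  v12 WRITE a 12 -> skip
  v13 WRITE a 8 -> skip
  v14 WRITE a 16 -> skip
Collected: [(9, 3)]

Answer: v9 3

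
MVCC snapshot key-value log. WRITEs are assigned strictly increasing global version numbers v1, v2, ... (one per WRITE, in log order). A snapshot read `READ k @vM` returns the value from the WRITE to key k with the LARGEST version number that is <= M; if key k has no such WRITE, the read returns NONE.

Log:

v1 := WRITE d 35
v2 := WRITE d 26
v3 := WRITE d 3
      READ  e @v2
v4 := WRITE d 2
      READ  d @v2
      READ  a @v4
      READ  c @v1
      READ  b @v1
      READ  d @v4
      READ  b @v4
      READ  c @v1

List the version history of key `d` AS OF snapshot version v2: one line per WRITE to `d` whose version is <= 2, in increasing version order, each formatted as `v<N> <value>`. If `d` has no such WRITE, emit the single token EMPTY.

Scan writes for key=d with version <= 2:
  v1 WRITE d 35 -> keep
  v2 WRITE d 26 -> keep
  v3 WRITE d 3 -> drop (> snap)
  v4 WRITE d 2 -> drop (> snap)
Collected: [(1, 35), (2, 26)]

Answer: v1 35
v2 26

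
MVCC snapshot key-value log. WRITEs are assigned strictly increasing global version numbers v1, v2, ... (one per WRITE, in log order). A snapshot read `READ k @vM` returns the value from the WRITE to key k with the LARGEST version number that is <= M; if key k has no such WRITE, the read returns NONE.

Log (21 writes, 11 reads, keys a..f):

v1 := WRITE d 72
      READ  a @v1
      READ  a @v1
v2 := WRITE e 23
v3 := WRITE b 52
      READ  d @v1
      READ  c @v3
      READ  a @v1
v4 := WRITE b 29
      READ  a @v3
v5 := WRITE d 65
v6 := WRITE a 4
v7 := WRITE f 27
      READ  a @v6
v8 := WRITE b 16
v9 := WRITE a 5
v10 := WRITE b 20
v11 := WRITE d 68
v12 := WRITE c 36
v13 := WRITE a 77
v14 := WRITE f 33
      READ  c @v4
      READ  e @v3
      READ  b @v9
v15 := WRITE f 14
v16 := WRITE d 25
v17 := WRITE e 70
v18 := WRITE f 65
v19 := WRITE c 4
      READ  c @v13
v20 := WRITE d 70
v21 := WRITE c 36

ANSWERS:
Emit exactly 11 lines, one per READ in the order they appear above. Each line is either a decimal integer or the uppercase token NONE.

v1: WRITE d=72  (d history now [(1, 72)])
READ a @v1: history=[] -> no version <= 1 -> NONE
READ a @v1: history=[] -> no version <= 1 -> NONE
v2: WRITE e=23  (e history now [(2, 23)])
v3: WRITE b=52  (b history now [(3, 52)])
READ d @v1: history=[(1, 72)] -> pick v1 -> 72
READ c @v3: history=[] -> no version <= 3 -> NONE
READ a @v1: history=[] -> no version <= 1 -> NONE
v4: WRITE b=29  (b history now [(3, 52), (4, 29)])
READ a @v3: history=[] -> no version <= 3 -> NONE
v5: WRITE d=65  (d history now [(1, 72), (5, 65)])
v6: WRITE a=4  (a history now [(6, 4)])
v7: WRITE f=27  (f history now [(7, 27)])
READ a @v6: history=[(6, 4)] -> pick v6 -> 4
v8: WRITE b=16  (b history now [(3, 52), (4, 29), (8, 16)])
v9: WRITE a=5  (a history now [(6, 4), (9, 5)])
v10: WRITE b=20  (b history now [(3, 52), (4, 29), (8, 16), (10, 20)])
v11: WRITE d=68  (d history now [(1, 72), (5, 65), (11, 68)])
v12: WRITE c=36  (c history now [(12, 36)])
v13: WRITE a=77  (a history now [(6, 4), (9, 5), (13, 77)])
v14: WRITE f=33  (f history now [(7, 27), (14, 33)])
READ c @v4: history=[(12, 36)] -> no version <= 4 -> NONE
READ e @v3: history=[(2, 23)] -> pick v2 -> 23
READ b @v9: history=[(3, 52), (4, 29), (8, 16), (10, 20)] -> pick v8 -> 16
v15: WRITE f=14  (f history now [(7, 27), (14, 33), (15, 14)])
v16: WRITE d=25  (d history now [(1, 72), (5, 65), (11, 68), (16, 25)])
v17: WRITE e=70  (e history now [(2, 23), (17, 70)])
v18: WRITE f=65  (f history now [(7, 27), (14, 33), (15, 14), (18, 65)])
v19: WRITE c=4  (c history now [(12, 36), (19, 4)])
READ c @v13: history=[(12, 36), (19, 4)] -> pick v12 -> 36
v20: WRITE d=70  (d history now [(1, 72), (5, 65), (11, 68), (16, 25), (20, 70)])
v21: WRITE c=36  (c history now [(12, 36), (19, 4), (21, 36)])

Answer: NONE
NONE
72
NONE
NONE
NONE
4
NONE
23
16
36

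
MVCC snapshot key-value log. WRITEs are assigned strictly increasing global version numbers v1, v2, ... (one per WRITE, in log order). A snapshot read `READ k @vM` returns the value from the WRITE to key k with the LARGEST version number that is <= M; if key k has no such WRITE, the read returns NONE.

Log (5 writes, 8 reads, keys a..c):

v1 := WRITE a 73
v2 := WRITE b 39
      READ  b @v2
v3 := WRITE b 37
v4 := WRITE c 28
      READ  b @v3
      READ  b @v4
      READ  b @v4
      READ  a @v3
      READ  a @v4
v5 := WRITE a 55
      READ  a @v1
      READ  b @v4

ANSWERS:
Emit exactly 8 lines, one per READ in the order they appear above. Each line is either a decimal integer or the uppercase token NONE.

Answer: 39
37
37
37
73
73
73
37

Derivation:
v1: WRITE a=73  (a history now [(1, 73)])
v2: WRITE b=39  (b history now [(2, 39)])
READ b @v2: history=[(2, 39)] -> pick v2 -> 39
v3: WRITE b=37  (b history now [(2, 39), (3, 37)])
v4: WRITE c=28  (c history now [(4, 28)])
READ b @v3: history=[(2, 39), (3, 37)] -> pick v3 -> 37
READ b @v4: history=[(2, 39), (3, 37)] -> pick v3 -> 37
READ b @v4: history=[(2, 39), (3, 37)] -> pick v3 -> 37
READ a @v3: history=[(1, 73)] -> pick v1 -> 73
READ a @v4: history=[(1, 73)] -> pick v1 -> 73
v5: WRITE a=55  (a history now [(1, 73), (5, 55)])
READ a @v1: history=[(1, 73), (5, 55)] -> pick v1 -> 73
READ b @v4: history=[(2, 39), (3, 37)] -> pick v3 -> 37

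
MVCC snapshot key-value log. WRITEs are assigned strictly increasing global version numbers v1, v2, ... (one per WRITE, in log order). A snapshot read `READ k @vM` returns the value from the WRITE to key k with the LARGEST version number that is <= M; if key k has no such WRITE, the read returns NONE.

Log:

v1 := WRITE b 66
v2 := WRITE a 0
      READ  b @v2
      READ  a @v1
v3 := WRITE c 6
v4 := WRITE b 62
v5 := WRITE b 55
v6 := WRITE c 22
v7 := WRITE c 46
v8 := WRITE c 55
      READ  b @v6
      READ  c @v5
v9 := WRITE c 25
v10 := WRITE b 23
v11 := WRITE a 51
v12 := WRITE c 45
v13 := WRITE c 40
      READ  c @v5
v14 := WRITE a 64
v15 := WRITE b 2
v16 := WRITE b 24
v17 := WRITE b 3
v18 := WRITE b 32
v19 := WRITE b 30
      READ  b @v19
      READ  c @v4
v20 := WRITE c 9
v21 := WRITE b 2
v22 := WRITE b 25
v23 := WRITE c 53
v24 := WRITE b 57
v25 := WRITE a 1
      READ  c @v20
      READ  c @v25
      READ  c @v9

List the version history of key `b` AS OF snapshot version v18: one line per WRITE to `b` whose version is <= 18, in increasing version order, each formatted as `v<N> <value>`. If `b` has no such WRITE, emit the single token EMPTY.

Scan writes for key=b with version <= 18:
  v1 WRITE b 66 -> keep
  v2 WRITE a 0 -> skip
  v3 WRITE c 6 -> skip
  v4 WRITE b 62 -> keep
  v5 WRITE b 55 -> keep
  v6 WRITE c 22 -> skip
  v7 WRITE c 46 -> skip
  v8 WRITE c 55 -> skip
  v9 WRITE c 25 -> skip
  v10 WRITE b 23 -> keep
  v11 WRITE a 51 -> skip
  v12 WRITE c 45 -> skip
  v13 WRITE c 40 -> skip
  v14 WRITE a 64 -> skip
  v15 WRITE b 2 -> keep
  v16 WRITE b 24 -> keep
  v17 WRITE b 3 -> keep
  v18 WRITE b 32 -> keep
  v19 WRITE b 30 -> drop (> snap)
  v20 WRITE c 9 -> skip
  v21 WRITE b 2 -> drop (> snap)
  v22 WRITE b 25 -> drop (> snap)
  v23 WRITE c 53 -> skip
  v24 WRITE b 57 -> drop (> snap)
  v25 WRITE a 1 -> skip
Collected: [(1, 66), (4, 62), (5, 55), (10, 23), (15, 2), (16, 24), (17, 3), (18, 32)]

Answer: v1 66
v4 62
v5 55
v10 23
v15 2
v16 24
v17 3
v18 32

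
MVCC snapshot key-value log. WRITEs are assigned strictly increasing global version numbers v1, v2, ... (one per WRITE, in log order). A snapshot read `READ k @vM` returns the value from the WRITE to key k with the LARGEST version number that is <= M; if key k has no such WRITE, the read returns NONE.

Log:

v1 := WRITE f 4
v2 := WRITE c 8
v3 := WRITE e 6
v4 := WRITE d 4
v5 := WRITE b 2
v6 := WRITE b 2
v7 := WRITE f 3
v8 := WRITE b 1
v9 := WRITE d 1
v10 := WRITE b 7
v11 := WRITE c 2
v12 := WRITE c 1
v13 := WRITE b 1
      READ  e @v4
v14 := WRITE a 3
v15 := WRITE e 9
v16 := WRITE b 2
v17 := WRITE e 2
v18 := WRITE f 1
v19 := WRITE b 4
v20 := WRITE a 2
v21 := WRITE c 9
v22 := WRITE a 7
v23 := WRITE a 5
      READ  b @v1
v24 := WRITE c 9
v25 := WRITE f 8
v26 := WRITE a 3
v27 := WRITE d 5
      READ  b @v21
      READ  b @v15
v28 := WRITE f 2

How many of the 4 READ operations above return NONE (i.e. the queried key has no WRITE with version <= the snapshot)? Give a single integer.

v1: WRITE f=4  (f history now [(1, 4)])
v2: WRITE c=8  (c history now [(2, 8)])
v3: WRITE e=6  (e history now [(3, 6)])
v4: WRITE d=4  (d history now [(4, 4)])
v5: WRITE b=2  (b history now [(5, 2)])
v6: WRITE b=2  (b history now [(5, 2), (6, 2)])
v7: WRITE f=3  (f history now [(1, 4), (7, 3)])
v8: WRITE b=1  (b history now [(5, 2), (6, 2), (8, 1)])
v9: WRITE d=1  (d history now [(4, 4), (9, 1)])
v10: WRITE b=7  (b history now [(5, 2), (6, 2), (8, 1), (10, 7)])
v11: WRITE c=2  (c history now [(2, 8), (11, 2)])
v12: WRITE c=1  (c history now [(2, 8), (11, 2), (12, 1)])
v13: WRITE b=1  (b history now [(5, 2), (6, 2), (8, 1), (10, 7), (13, 1)])
READ e @v4: history=[(3, 6)] -> pick v3 -> 6
v14: WRITE a=3  (a history now [(14, 3)])
v15: WRITE e=9  (e history now [(3, 6), (15, 9)])
v16: WRITE b=2  (b history now [(5, 2), (6, 2), (8, 1), (10, 7), (13, 1), (16, 2)])
v17: WRITE e=2  (e history now [(3, 6), (15, 9), (17, 2)])
v18: WRITE f=1  (f history now [(1, 4), (7, 3), (18, 1)])
v19: WRITE b=4  (b history now [(5, 2), (6, 2), (8, 1), (10, 7), (13, 1), (16, 2), (19, 4)])
v20: WRITE a=2  (a history now [(14, 3), (20, 2)])
v21: WRITE c=9  (c history now [(2, 8), (11, 2), (12, 1), (21, 9)])
v22: WRITE a=7  (a history now [(14, 3), (20, 2), (22, 7)])
v23: WRITE a=5  (a history now [(14, 3), (20, 2), (22, 7), (23, 5)])
READ b @v1: history=[(5, 2), (6, 2), (8, 1), (10, 7), (13, 1), (16, 2), (19, 4)] -> no version <= 1 -> NONE
v24: WRITE c=9  (c history now [(2, 8), (11, 2), (12, 1), (21, 9), (24, 9)])
v25: WRITE f=8  (f history now [(1, 4), (7, 3), (18, 1), (25, 8)])
v26: WRITE a=3  (a history now [(14, 3), (20, 2), (22, 7), (23, 5), (26, 3)])
v27: WRITE d=5  (d history now [(4, 4), (9, 1), (27, 5)])
READ b @v21: history=[(5, 2), (6, 2), (8, 1), (10, 7), (13, 1), (16, 2), (19, 4)] -> pick v19 -> 4
READ b @v15: history=[(5, 2), (6, 2), (8, 1), (10, 7), (13, 1), (16, 2), (19, 4)] -> pick v13 -> 1
v28: WRITE f=2  (f history now [(1, 4), (7, 3), (18, 1), (25, 8), (28, 2)])
Read results in order: ['6', 'NONE', '4', '1']
NONE count = 1

Answer: 1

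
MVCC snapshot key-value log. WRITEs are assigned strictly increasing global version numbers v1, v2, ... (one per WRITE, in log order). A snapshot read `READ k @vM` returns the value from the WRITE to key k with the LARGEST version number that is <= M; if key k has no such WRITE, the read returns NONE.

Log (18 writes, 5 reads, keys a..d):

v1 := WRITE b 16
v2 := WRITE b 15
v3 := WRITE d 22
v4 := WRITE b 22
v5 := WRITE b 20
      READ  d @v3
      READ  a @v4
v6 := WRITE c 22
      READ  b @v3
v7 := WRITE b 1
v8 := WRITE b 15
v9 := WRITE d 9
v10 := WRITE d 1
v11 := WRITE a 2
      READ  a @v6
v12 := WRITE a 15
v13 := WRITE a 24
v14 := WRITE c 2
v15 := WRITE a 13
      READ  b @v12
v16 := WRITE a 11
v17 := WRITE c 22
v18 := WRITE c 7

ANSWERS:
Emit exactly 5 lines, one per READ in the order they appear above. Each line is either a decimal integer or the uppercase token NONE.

v1: WRITE b=16  (b history now [(1, 16)])
v2: WRITE b=15  (b history now [(1, 16), (2, 15)])
v3: WRITE d=22  (d history now [(3, 22)])
v4: WRITE b=22  (b history now [(1, 16), (2, 15), (4, 22)])
v5: WRITE b=20  (b history now [(1, 16), (2, 15), (4, 22), (5, 20)])
READ d @v3: history=[(3, 22)] -> pick v3 -> 22
READ a @v4: history=[] -> no version <= 4 -> NONE
v6: WRITE c=22  (c history now [(6, 22)])
READ b @v3: history=[(1, 16), (2, 15), (4, 22), (5, 20)] -> pick v2 -> 15
v7: WRITE b=1  (b history now [(1, 16), (2, 15), (4, 22), (5, 20), (7, 1)])
v8: WRITE b=15  (b history now [(1, 16), (2, 15), (4, 22), (5, 20), (7, 1), (8, 15)])
v9: WRITE d=9  (d history now [(3, 22), (9, 9)])
v10: WRITE d=1  (d history now [(3, 22), (9, 9), (10, 1)])
v11: WRITE a=2  (a history now [(11, 2)])
READ a @v6: history=[(11, 2)] -> no version <= 6 -> NONE
v12: WRITE a=15  (a history now [(11, 2), (12, 15)])
v13: WRITE a=24  (a history now [(11, 2), (12, 15), (13, 24)])
v14: WRITE c=2  (c history now [(6, 22), (14, 2)])
v15: WRITE a=13  (a history now [(11, 2), (12, 15), (13, 24), (15, 13)])
READ b @v12: history=[(1, 16), (2, 15), (4, 22), (5, 20), (7, 1), (8, 15)] -> pick v8 -> 15
v16: WRITE a=11  (a history now [(11, 2), (12, 15), (13, 24), (15, 13), (16, 11)])
v17: WRITE c=22  (c history now [(6, 22), (14, 2), (17, 22)])
v18: WRITE c=7  (c history now [(6, 22), (14, 2), (17, 22), (18, 7)])

Answer: 22
NONE
15
NONE
15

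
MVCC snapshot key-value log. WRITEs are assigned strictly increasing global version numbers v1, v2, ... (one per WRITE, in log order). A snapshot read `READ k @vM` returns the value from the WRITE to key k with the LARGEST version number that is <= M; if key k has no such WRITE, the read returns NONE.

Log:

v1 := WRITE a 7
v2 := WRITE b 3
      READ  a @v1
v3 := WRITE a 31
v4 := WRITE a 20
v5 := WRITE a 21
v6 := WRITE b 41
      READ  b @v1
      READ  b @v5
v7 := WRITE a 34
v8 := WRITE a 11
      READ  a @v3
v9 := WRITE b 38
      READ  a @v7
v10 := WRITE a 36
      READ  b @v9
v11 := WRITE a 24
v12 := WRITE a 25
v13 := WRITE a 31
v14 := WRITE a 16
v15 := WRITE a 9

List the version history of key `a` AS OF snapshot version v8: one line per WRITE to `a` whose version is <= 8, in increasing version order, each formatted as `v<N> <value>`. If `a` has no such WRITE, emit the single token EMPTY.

Answer: v1 7
v3 31
v4 20
v5 21
v7 34
v8 11

Derivation:
Scan writes for key=a with version <= 8:
  v1 WRITE a 7 -> keep
  v2 WRITE b 3 -> skip
  v3 WRITE a 31 -> keep
  v4 WRITE a 20 -> keep
  v5 WRITE a 21 -> keep
  v6 WRITE b 41 -> skip
  v7 WRITE a 34 -> keep
  v8 WRITE a 11 -> keep
  v9 WRITE b 38 -> skip
  v10 WRITE a 36 -> drop (> snap)
  v11 WRITE a 24 -> drop (> snap)
  v12 WRITE a 25 -> drop (> snap)
  v13 WRITE a 31 -> drop (> snap)
  v14 WRITE a 16 -> drop (> snap)
  v15 WRITE a 9 -> drop (> snap)
Collected: [(1, 7), (3, 31), (4, 20), (5, 21), (7, 34), (8, 11)]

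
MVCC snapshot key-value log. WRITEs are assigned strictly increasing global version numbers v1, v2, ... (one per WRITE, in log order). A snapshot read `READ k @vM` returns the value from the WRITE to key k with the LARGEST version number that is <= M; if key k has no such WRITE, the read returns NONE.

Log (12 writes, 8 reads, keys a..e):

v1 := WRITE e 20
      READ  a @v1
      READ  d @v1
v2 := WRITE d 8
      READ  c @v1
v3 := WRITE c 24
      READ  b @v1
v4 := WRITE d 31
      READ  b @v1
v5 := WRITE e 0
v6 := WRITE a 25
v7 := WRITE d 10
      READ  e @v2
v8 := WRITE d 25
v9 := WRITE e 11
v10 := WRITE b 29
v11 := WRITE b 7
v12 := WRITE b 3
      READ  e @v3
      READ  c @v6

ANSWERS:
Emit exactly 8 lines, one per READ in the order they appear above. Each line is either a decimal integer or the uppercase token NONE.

Answer: NONE
NONE
NONE
NONE
NONE
20
20
24

Derivation:
v1: WRITE e=20  (e history now [(1, 20)])
READ a @v1: history=[] -> no version <= 1 -> NONE
READ d @v1: history=[] -> no version <= 1 -> NONE
v2: WRITE d=8  (d history now [(2, 8)])
READ c @v1: history=[] -> no version <= 1 -> NONE
v3: WRITE c=24  (c history now [(3, 24)])
READ b @v1: history=[] -> no version <= 1 -> NONE
v4: WRITE d=31  (d history now [(2, 8), (4, 31)])
READ b @v1: history=[] -> no version <= 1 -> NONE
v5: WRITE e=0  (e history now [(1, 20), (5, 0)])
v6: WRITE a=25  (a history now [(6, 25)])
v7: WRITE d=10  (d history now [(2, 8), (4, 31), (7, 10)])
READ e @v2: history=[(1, 20), (5, 0)] -> pick v1 -> 20
v8: WRITE d=25  (d history now [(2, 8), (4, 31), (7, 10), (8, 25)])
v9: WRITE e=11  (e history now [(1, 20), (5, 0), (9, 11)])
v10: WRITE b=29  (b history now [(10, 29)])
v11: WRITE b=7  (b history now [(10, 29), (11, 7)])
v12: WRITE b=3  (b history now [(10, 29), (11, 7), (12, 3)])
READ e @v3: history=[(1, 20), (5, 0), (9, 11)] -> pick v1 -> 20
READ c @v6: history=[(3, 24)] -> pick v3 -> 24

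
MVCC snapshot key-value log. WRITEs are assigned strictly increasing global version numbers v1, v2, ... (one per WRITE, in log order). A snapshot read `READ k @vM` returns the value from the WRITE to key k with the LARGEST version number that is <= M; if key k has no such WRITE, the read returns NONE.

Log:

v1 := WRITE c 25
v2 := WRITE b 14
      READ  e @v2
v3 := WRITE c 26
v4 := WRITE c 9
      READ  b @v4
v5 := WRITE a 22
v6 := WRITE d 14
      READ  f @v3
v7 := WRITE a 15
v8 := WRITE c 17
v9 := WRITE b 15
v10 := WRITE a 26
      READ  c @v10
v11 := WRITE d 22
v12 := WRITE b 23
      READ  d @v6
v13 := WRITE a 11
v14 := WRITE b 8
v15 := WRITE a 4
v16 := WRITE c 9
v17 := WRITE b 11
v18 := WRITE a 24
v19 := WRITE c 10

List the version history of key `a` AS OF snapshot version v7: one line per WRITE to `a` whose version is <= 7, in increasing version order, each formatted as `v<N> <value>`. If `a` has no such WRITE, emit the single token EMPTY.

Scan writes for key=a with version <= 7:
  v1 WRITE c 25 -> skip
  v2 WRITE b 14 -> skip
  v3 WRITE c 26 -> skip
  v4 WRITE c 9 -> skip
  v5 WRITE a 22 -> keep
  v6 WRITE d 14 -> skip
  v7 WRITE a 15 -> keep
  v8 WRITE c 17 -> skip
  v9 WRITE b 15 -> skip
  v10 WRITE a 26 -> drop (> snap)
  v11 WRITE d 22 -> skip
  v12 WRITE b 23 -> skip
  v13 WRITE a 11 -> drop (> snap)
  v14 WRITE b 8 -> skip
  v15 WRITE a 4 -> drop (> snap)
  v16 WRITE c 9 -> skip
  v17 WRITE b 11 -> skip
  v18 WRITE a 24 -> drop (> snap)
  v19 WRITE c 10 -> skip
Collected: [(5, 22), (7, 15)]

Answer: v5 22
v7 15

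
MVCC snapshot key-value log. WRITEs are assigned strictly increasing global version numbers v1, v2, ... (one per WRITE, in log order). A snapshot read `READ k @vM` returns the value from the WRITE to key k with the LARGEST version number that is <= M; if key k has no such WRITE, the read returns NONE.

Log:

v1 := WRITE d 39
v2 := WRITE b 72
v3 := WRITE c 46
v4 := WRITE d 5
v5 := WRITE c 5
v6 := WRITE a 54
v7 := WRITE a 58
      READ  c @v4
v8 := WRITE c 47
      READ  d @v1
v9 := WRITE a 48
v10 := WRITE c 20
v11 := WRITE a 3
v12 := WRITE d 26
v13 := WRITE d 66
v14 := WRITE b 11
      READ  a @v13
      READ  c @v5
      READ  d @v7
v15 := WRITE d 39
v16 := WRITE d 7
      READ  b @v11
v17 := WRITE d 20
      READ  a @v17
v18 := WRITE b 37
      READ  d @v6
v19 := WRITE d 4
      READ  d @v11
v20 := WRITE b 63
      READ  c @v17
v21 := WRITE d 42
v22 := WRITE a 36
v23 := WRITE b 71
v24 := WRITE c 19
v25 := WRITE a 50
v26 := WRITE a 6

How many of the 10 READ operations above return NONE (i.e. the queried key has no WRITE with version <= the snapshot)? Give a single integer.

v1: WRITE d=39  (d history now [(1, 39)])
v2: WRITE b=72  (b history now [(2, 72)])
v3: WRITE c=46  (c history now [(3, 46)])
v4: WRITE d=5  (d history now [(1, 39), (4, 5)])
v5: WRITE c=5  (c history now [(3, 46), (5, 5)])
v6: WRITE a=54  (a history now [(6, 54)])
v7: WRITE a=58  (a history now [(6, 54), (7, 58)])
READ c @v4: history=[(3, 46), (5, 5)] -> pick v3 -> 46
v8: WRITE c=47  (c history now [(3, 46), (5, 5), (8, 47)])
READ d @v1: history=[(1, 39), (4, 5)] -> pick v1 -> 39
v9: WRITE a=48  (a history now [(6, 54), (7, 58), (9, 48)])
v10: WRITE c=20  (c history now [(3, 46), (5, 5), (8, 47), (10, 20)])
v11: WRITE a=3  (a history now [(6, 54), (7, 58), (9, 48), (11, 3)])
v12: WRITE d=26  (d history now [(1, 39), (4, 5), (12, 26)])
v13: WRITE d=66  (d history now [(1, 39), (4, 5), (12, 26), (13, 66)])
v14: WRITE b=11  (b history now [(2, 72), (14, 11)])
READ a @v13: history=[(6, 54), (7, 58), (9, 48), (11, 3)] -> pick v11 -> 3
READ c @v5: history=[(3, 46), (5, 5), (8, 47), (10, 20)] -> pick v5 -> 5
READ d @v7: history=[(1, 39), (4, 5), (12, 26), (13, 66)] -> pick v4 -> 5
v15: WRITE d=39  (d history now [(1, 39), (4, 5), (12, 26), (13, 66), (15, 39)])
v16: WRITE d=7  (d history now [(1, 39), (4, 5), (12, 26), (13, 66), (15, 39), (16, 7)])
READ b @v11: history=[(2, 72), (14, 11)] -> pick v2 -> 72
v17: WRITE d=20  (d history now [(1, 39), (4, 5), (12, 26), (13, 66), (15, 39), (16, 7), (17, 20)])
READ a @v17: history=[(6, 54), (7, 58), (9, 48), (11, 3)] -> pick v11 -> 3
v18: WRITE b=37  (b history now [(2, 72), (14, 11), (18, 37)])
READ d @v6: history=[(1, 39), (4, 5), (12, 26), (13, 66), (15, 39), (16, 7), (17, 20)] -> pick v4 -> 5
v19: WRITE d=4  (d history now [(1, 39), (4, 5), (12, 26), (13, 66), (15, 39), (16, 7), (17, 20), (19, 4)])
READ d @v11: history=[(1, 39), (4, 5), (12, 26), (13, 66), (15, 39), (16, 7), (17, 20), (19, 4)] -> pick v4 -> 5
v20: WRITE b=63  (b history now [(2, 72), (14, 11), (18, 37), (20, 63)])
READ c @v17: history=[(3, 46), (5, 5), (8, 47), (10, 20)] -> pick v10 -> 20
v21: WRITE d=42  (d history now [(1, 39), (4, 5), (12, 26), (13, 66), (15, 39), (16, 7), (17, 20), (19, 4), (21, 42)])
v22: WRITE a=36  (a history now [(6, 54), (7, 58), (9, 48), (11, 3), (22, 36)])
v23: WRITE b=71  (b history now [(2, 72), (14, 11), (18, 37), (20, 63), (23, 71)])
v24: WRITE c=19  (c history now [(3, 46), (5, 5), (8, 47), (10, 20), (24, 19)])
v25: WRITE a=50  (a history now [(6, 54), (7, 58), (9, 48), (11, 3), (22, 36), (25, 50)])
v26: WRITE a=6  (a history now [(6, 54), (7, 58), (9, 48), (11, 3), (22, 36), (25, 50), (26, 6)])
Read results in order: ['46', '39', '3', '5', '5', '72', '3', '5', '5', '20']
NONE count = 0

Answer: 0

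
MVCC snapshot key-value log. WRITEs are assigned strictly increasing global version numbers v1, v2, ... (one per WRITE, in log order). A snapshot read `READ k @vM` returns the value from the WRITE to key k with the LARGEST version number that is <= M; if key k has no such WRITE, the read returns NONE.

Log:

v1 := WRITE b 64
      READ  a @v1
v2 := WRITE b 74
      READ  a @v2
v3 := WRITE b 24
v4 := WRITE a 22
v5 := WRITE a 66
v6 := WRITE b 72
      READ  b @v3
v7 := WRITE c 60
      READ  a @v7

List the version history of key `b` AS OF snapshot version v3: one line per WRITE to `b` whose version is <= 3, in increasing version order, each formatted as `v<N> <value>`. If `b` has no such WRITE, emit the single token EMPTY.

Scan writes for key=b with version <= 3:
  v1 WRITE b 64 -> keep
  v2 WRITE b 74 -> keep
  v3 WRITE b 24 -> keep
  v4 WRITE a 22 -> skip
  v5 WRITE a 66 -> skip
  v6 WRITE b 72 -> drop (> snap)
  v7 WRITE c 60 -> skip
Collected: [(1, 64), (2, 74), (3, 24)]

Answer: v1 64
v2 74
v3 24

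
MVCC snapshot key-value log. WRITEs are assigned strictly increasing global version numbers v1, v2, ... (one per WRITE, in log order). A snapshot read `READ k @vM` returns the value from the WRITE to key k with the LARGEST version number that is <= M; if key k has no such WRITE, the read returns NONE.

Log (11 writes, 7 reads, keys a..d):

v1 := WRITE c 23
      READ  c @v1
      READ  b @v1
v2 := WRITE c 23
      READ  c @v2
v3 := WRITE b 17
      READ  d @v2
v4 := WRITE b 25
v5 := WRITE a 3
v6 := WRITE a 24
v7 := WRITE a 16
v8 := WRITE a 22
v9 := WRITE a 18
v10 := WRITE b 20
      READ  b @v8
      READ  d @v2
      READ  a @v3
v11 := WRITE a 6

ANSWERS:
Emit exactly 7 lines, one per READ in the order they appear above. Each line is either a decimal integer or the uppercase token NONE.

Answer: 23
NONE
23
NONE
25
NONE
NONE

Derivation:
v1: WRITE c=23  (c history now [(1, 23)])
READ c @v1: history=[(1, 23)] -> pick v1 -> 23
READ b @v1: history=[] -> no version <= 1 -> NONE
v2: WRITE c=23  (c history now [(1, 23), (2, 23)])
READ c @v2: history=[(1, 23), (2, 23)] -> pick v2 -> 23
v3: WRITE b=17  (b history now [(3, 17)])
READ d @v2: history=[] -> no version <= 2 -> NONE
v4: WRITE b=25  (b history now [(3, 17), (4, 25)])
v5: WRITE a=3  (a history now [(5, 3)])
v6: WRITE a=24  (a history now [(5, 3), (6, 24)])
v7: WRITE a=16  (a history now [(5, 3), (6, 24), (7, 16)])
v8: WRITE a=22  (a history now [(5, 3), (6, 24), (7, 16), (8, 22)])
v9: WRITE a=18  (a history now [(5, 3), (6, 24), (7, 16), (8, 22), (9, 18)])
v10: WRITE b=20  (b history now [(3, 17), (4, 25), (10, 20)])
READ b @v8: history=[(3, 17), (4, 25), (10, 20)] -> pick v4 -> 25
READ d @v2: history=[] -> no version <= 2 -> NONE
READ a @v3: history=[(5, 3), (6, 24), (7, 16), (8, 22), (9, 18)] -> no version <= 3 -> NONE
v11: WRITE a=6  (a history now [(5, 3), (6, 24), (7, 16), (8, 22), (9, 18), (11, 6)])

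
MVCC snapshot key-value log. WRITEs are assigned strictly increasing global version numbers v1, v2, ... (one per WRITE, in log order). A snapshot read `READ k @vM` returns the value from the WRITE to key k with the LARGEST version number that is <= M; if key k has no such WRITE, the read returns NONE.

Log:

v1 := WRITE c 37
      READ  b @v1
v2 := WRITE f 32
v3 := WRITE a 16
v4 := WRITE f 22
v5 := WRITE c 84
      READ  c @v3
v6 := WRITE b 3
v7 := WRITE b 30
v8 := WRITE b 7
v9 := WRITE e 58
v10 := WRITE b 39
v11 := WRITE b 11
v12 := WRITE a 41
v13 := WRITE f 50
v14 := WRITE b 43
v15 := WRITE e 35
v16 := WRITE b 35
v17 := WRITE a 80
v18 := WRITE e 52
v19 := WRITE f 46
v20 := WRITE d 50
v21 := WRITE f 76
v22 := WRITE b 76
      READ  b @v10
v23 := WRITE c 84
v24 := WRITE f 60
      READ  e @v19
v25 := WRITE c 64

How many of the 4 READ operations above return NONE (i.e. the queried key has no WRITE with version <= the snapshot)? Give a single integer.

v1: WRITE c=37  (c history now [(1, 37)])
READ b @v1: history=[] -> no version <= 1 -> NONE
v2: WRITE f=32  (f history now [(2, 32)])
v3: WRITE a=16  (a history now [(3, 16)])
v4: WRITE f=22  (f history now [(2, 32), (4, 22)])
v5: WRITE c=84  (c history now [(1, 37), (5, 84)])
READ c @v3: history=[(1, 37), (5, 84)] -> pick v1 -> 37
v6: WRITE b=3  (b history now [(6, 3)])
v7: WRITE b=30  (b history now [(6, 3), (7, 30)])
v8: WRITE b=7  (b history now [(6, 3), (7, 30), (8, 7)])
v9: WRITE e=58  (e history now [(9, 58)])
v10: WRITE b=39  (b history now [(6, 3), (7, 30), (8, 7), (10, 39)])
v11: WRITE b=11  (b history now [(6, 3), (7, 30), (8, 7), (10, 39), (11, 11)])
v12: WRITE a=41  (a history now [(3, 16), (12, 41)])
v13: WRITE f=50  (f history now [(2, 32), (4, 22), (13, 50)])
v14: WRITE b=43  (b history now [(6, 3), (7, 30), (8, 7), (10, 39), (11, 11), (14, 43)])
v15: WRITE e=35  (e history now [(9, 58), (15, 35)])
v16: WRITE b=35  (b history now [(6, 3), (7, 30), (8, 7), (10, 39), (11, 11), (14, 43), (16, 35)])
v17: WRITE a=80  (a history now [(3, 16), (12, 41), (17, 80)])
v18: WRITE e=52  (e history now [(9, 58), (15, 35), (18, 52)])
v19: WRITE f=46  (f history now [(2, 32), (4, 22), (13, 50), (19, 46)])
v20: WRITE d=50  (d history now [(20, 50)])
v21: WRITE f=76  (f history now [(2, 32), (4, 22), (13, 50), (19, 46), (21, 76)])
v22: WRITE b=76  (b history now [(6, 3), (7, 30), (8, 7), (10, 39), (11, 11), (14, 43), (16, 35), (22, 76)])
READ b @v10: history=[(6, 3), (7, 30), (8, 7), (10, 39), (11, 11), (14, 43), (16, 35), (22, 76)] -> pick v10 -> 39
v23: WRITE c=84  (c history now [(1, 37), (5, 84), (23, 84)])
v24: WRITE f=60  (f history now [(2, 32), (4, 22), (13, 50), (19, 46), (21, 76), (24, 60)])
READ e @v19: history=[(9, 58), (15, 35), (18, 52)] -> pick v18 -> 52
v25: WRITE c=64  (c history now [(1, 37), (5, 84), (23, 84), (25, 64)])
Read results in order: ['NONE', '37', '39', '52']
NONE count = 1

Answer: 1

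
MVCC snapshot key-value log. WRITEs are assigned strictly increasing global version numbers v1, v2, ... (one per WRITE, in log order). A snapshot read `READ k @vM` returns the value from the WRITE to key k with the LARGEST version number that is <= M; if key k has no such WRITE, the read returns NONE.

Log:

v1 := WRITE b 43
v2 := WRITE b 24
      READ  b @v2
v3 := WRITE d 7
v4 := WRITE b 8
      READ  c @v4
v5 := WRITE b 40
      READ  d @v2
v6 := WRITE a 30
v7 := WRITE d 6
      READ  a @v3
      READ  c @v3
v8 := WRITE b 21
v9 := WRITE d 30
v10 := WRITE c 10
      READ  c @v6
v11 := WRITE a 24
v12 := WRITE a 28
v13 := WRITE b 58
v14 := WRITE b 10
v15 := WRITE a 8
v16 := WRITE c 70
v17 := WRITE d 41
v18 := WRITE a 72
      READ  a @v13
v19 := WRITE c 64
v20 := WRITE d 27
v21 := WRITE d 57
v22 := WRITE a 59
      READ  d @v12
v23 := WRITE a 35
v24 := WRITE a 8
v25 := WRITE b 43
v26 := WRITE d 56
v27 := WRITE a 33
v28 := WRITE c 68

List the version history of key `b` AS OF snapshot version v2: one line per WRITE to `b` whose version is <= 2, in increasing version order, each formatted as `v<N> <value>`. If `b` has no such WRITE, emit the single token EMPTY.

Answer: v1 43
v2 24

Derivation:
Scan writes for key=b with version <= 2:
  v1 WRITE b 43 -> keep
  v2 WRITE b 24 -> keep
  v3 WRITE d 7 -> skip
  v4 WRITE b 8 -> drop (> snap)
  v5 WRITE b 40 -> drop (> snap)
  v6 WRITE a 30 -> skip
  v7 WRITE d 6 -> skip
  v8 WRITE b 21 -> drop (> snap)
  v9 WRITE d 30 -> skip
  v10 WRITE c 10 -> skip
  v11 WRITE a 24 -> skip
  v12 WRITE a 28 -> skip
  v13 WRITE b 58 -> drop (> snap)
  v14 WRITE b 10 -> drop (> snap)
  v15 WRITE a 8 -> skip
  v16 WRITE c 70 -> skip
  v17 WRITE d 41 -> skip
  v18 WRITE a 72 -> skip
  v19 WRITE c 64 -> skip
  v20 WRITE d 27 -> skip
  v21 WRITE d 57 -> skip
  v22 WRITE a 59 -> skip
  v23 WRITE a 35 -> skip
  v24 WRITE a 8 -> skip
  v25 WRITE b 43 -> drop (> snap)
  v26 WRITE d 56 -> skip
  v27 WRITE a 33 -> skip
  v28 WRITE c 68 -> skip
Collected: [(1, 43), (2, 24)]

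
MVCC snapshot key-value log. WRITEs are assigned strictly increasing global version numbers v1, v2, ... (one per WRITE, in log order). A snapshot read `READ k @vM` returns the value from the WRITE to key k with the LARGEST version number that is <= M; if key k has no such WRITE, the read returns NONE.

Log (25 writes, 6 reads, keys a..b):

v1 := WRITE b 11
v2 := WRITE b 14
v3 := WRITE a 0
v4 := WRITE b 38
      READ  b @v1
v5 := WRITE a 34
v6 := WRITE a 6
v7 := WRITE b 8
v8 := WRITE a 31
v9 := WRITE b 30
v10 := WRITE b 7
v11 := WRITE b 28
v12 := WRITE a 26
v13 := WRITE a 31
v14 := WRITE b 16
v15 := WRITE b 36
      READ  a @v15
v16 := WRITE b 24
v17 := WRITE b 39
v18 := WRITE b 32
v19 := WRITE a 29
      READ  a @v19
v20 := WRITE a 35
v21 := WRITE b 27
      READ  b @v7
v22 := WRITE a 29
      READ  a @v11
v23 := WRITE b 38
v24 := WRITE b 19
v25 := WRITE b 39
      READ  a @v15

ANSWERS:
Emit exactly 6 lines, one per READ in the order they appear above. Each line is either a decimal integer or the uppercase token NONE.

v1: WRITE b=11  (b history now [(1, 11)])
v2: WRITE b=14  (b history now [(1, 11), (2, 14)])
v3: WRITE a=0  (a history now [(3, 0)])
v4: WRITE b=38  (b history now [(1, 11), (2, 14), (4, 38)])
READ b @v1: history=[(1, 11), (2, 14), (4, 38)] -> pick v1 -> 11
v5: WRITE a=34  (a history now [(3, 0), (5, 34)])
v6: WRITE a=6  (a history now [(3, 0), (5, 34), (6, 6)])
v7: WRITE b=8  (b history now [(1, 11), (2, 14), (4, 38), (7, 8)])
v8: WRITE a=31  (a history now [(3, 0), (5, 34), (6, 6), (8, 31)])
v9: WRITE b=30  (b history now [(1, 11), (2, 14), (4, 38), (7, 8), (9, 30)])
v10: WRITE b=7  (b history now [(1, 11), (2, 14), (4, 38), (7, 8), (9, 30), (10, 7)])
v11: WRITE b=28  (b history now [(1, 11), (2, 14), (4, 38), (7, 8), (9, 30), (10, 7), (11, 28)])
v12: WRITE a=26  (a history now [(3, 0), (5, 34), (6, 6), (8, 31), (12, 26)])
v13: WRITE a=31  (a history now [(3, 0), (5, 34), (6, 6), (8, 31), (12, 26), (13, 31)])
v14: WRITE b=16  (b history now [(1, 11), (2, 14), (4, 38), (7, 8), (9, 30), (10, 7), (11, 28), (14, 16)])
v15: WRITE b=36  (b history now [(1, 11), (2, 14), (4, 38), (7, 8), (9, 30), (10, 7), (11, 28), (14, 16), (15, 36)])
READ a @v15: history=[(3, 0), (5, 34), (6, 6), (8, 31), (12, 26), (13, 31)] -> pick v13 -> 31
v16: WRITE b=24  (b history now [(1, 11), (2, 14), (4, 38), (7, 8), (9, 30), (10, 7), (11, 28), (14, 16), (15, 36), (16, 24)])
v17: WRITE b=39  (b history now [(1, 11), (2, 14), (4, 38), (7, 8), (9, 30), (10, 7), (11, 28), (14, 16), (15, 36), (16, 24), (17, 39)])
v18: WRITE b=32  (b history now [(1, 11), (2, 14), (4, 38), (7, 8), (9, 30), (10, 7), (11, 28), (14, 16), (15, 36), (16, 24), (17, 39), (18, 32)])
v19: WRITE a=29  (a history now [(3, 0), (5, 34), (6, 6), (8, 31), (12, 26), (13, 31), (19, 29)])
READ a @v19: history=[(3, 0), (5, 34), (6, 6), (8, 31), (12, 26), (13, 31), (19, 29)] -> pick v19 -> 29
v20: WRITE a=35  (a history now [(3, 0), (5, 34), (6, 6), (8, 31), (12, 26), (13, 31), (19, 29), (20, 35)])
v21: WRITE b=27  (b history now [(1, 11), (2, 14), (4, 38), (7, 8), (9, 30), (10, 7), (11, 28), (14, 16), (15, 36), (16, 24), (17, 39), (18, 32), (21, 27)])
READ b @v7: history=[(1, 11), (2, 14), (4, 38), (7, 8), (9, 30), (10, 7), (11, 28), (14, 16), (15, 36), (16, 24), (17, 39), (18, 32), (21, 27)] -> pick v7 -> 8
v22: WRITE a=29  (a history now [(3, 0), (5, 34), (6, 6), (8, 31), (12, 26), (13, 31), (19, 29), (20, 35), (22, 29)])
READ a @v11: history=[(3, 0), (5, 34), (6, 6), (8, 31), (12, 26), (13, 31), (19, 29), (20, 35), (22, 29)] -> pick v8 -> 31
v23: WRITE b=38  (b history now [(1, 11), (2, 14), (4, 38), (7, 8), (9, 30), (10, 7), (11, 28), (14, 16), (15, 36), (16, 24), (17, 39), (18, 32), (21, 27), (23, 38)])
v24: WRITE b=19  (b history now [(1, 11), (2, 14), (4, 38), (7, 8), (9, 30), (10, 7), (11, 28), (14, 16), (15, 36), (16, 24), (17, 39), (18, 32), (21, 27), (23, 38), (24, 19)])
v25: WRITE b=39  (b history now [(1, 11), (2, 14), (4, 38), (7, 8), (9, 30), (10, 7), (11, 28), (14, 16), (15, 36), (16, 24), (17, 39), (18, 32), (21, 27), (23, 38), (24, 19), (25, 39)])
READ a @v15: history=[(3, 0), (5, 34), (6, 6), (8, 31), (12, 26), (13, 31), (19, 29), (20, 35), (22, 29)] -> pick v13 -> 31

Answer: 11
31
29
8
31
31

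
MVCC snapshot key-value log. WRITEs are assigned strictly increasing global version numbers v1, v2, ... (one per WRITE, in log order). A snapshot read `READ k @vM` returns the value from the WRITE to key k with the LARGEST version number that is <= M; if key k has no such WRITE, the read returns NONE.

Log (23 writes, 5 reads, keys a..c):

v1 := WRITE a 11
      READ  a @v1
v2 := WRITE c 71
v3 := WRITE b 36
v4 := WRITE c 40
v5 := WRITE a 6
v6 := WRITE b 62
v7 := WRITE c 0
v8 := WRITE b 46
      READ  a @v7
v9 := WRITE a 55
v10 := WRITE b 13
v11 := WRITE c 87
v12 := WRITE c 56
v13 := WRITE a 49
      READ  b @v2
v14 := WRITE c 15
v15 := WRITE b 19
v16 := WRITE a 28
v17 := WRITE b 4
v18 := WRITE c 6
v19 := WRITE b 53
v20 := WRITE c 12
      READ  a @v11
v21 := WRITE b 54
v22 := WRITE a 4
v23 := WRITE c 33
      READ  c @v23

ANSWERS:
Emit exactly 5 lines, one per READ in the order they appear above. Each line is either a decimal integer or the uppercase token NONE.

v1: WRITE a=11  (a history now [(1, 11)])
READ a @v1: history=[(1, 11)] -> pick v1 -> 11
v2: WRITE c=71  (c history now [(2, 71)])
v3: WRITE b=36  (b history now [(3, 36)])
v4: WRITE c=40  (c history now [(2, 71), (4, 40)])
v5: WRITE a=6  (a history now [(1, 11), (5, 6)])
v6: WRITE b=62  (b history now [(3, 36), (6, 62)])
v7: WRITE c=0  (c history now [(2, 71), (4, 40), (7, 0)])
v8: WRITE b=46  (b history now [(3, 36), (6, 62), (8, 46)])
READ a @v7: history=[(1, 11), (5, 6)] -> pick v5 -> 6
v9: WRITE a=55  (a history now [(1, 11), (5, 6), (9, 55)])
v10: WRITE b=13  (b history now [(3, 36), (6, 62), (8, 46), (10, 13)])
v11: WRITE c=87  (c history now [(2, 71), (4, 40), (7, 0), (11, 87)])
v12: WRITE c=56  (c history now [(2, 71), (4, 40), (7, 0), (11, 87), (12, 56)])
v13: WRITE a=49  (a history now [(1, 11), (5, 6), (9, 55), (13, 49)])
READ b @v2: history=[(3, 36), (6, 62), (8, 46), (10, 13)] -> no version <= 2 -> NONE
v14: WRITE c=15  (c history now [(2, 71), (4, 40), (7, 0), (11, 87), (12, 56), (14, 15)])
v15: WRITE b=19  (b history now [(3, 36), (6, 62), (8, 46), (10, 13), (15, 19)])
v16: WRITE a=28  (a history now [(1, 11), (5, 6), (9, 55), (13, 49), (16, 28)])
v17: WRITE b=4  (b history now [(3, 36), (6, 62), (8, 46), (10, 13), (15, 19), (17, 4)])
v18: WRITE c=6  (c history now [(2, 71), (4, 40), (7, 0), (11, 87), (12, 56), (14, 15), (18, 6)])
v19: WRITE b=53  (b history now [(3, 36), (6, 62), (8, 46), (10, 13), (15, 19), (17, 4), (19, 53)])
v20: WRITE c=12  (c history now [(2, 71), (4, 40), (7, 0), (11, 87), (12, 56), (14, 15), (18, 6), (20, 12)])
READ a @v11: history=[(1, 11), (5, 6), (9, 55), (13, 49), (16, 28)] -> pick v9 -> 55
v21: WRITE b=54  (b history now [(3, 36), (6, 62), (8, 46), (10, 13), (15, 19), (17, 4), (19, 53), (21, 54)])
v22: WRITE a=4  (a history now [(1, 11), (5, 6), (9, 55), (13, 49), (16, 28), (22, 4)])
v23: WRITE c=33  (c history now [(2, 71), (4, 40), (7, 0), (11, 87), (12, 56), (14, 15), (18, 6), (20, 12), (23, 33)])
READ c @v23: history=[(2, 71), (4, 40), (7, 0), (11, 87), (12, 56), (14, 15), (18, 6), (20, 12), (23, 33)] -> pick v23 -> 33

Answer: 11
6
NONE
55
33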